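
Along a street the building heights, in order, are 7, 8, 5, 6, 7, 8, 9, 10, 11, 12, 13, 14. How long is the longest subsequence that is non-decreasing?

10

Track the smallest tail for each achievable length (allowing ties):
7 → extends → [7]
8 → extends → [7, 8]
5 → replaces 7 → [5, 8]
6 → replaces 8 → [5, 6]
7 → extends → [5, 6, 7]
8 → extends → [5, 6, 7, 8]
9 → extends → [5, 6, 7, 8, 9]
10 → extends → [5, 6, 7, 8, 9, 10]
11 → extends → [5, 6, 7, 8, 9, 10, 11]
12 → extends → [5, 6, 7, 8, 9, 10, 11, 12]
13 → extends → [5, 6, 7, 8, 9, 10, 11, 12, 13]
14 → extends → [5, 6, 7, 8, 9, 10, 11, 12, 13, 14]
Ten tails, so the longest non-decreasing subsequence has length 10 (e.g. 5, 6, 7, 8, 9, 10, 11, 12, 13, 14).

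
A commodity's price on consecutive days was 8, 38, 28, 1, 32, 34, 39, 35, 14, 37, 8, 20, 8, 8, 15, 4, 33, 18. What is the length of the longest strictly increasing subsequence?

Track the smallest tail for each achievable length (strict):
8 → extends → [8]
38 → extends → [8, 38]
28 → replaces 38 → [8, 28]
1 → replaces 8 → [1, 28]
32 → extends → [1, 28, 32]
34 → extends → [1, 28, 32, 34]
39 → extends → [1, 28, 32, 34, 39]
35 → replaces 39 → [1, 28, 32, 34, 35]
14 → replaces 28 → [1, 14, 32, 34, 35]
37 → extends → [1, 14, 32, 34, 35, 37]
8 → replaces 14 → [1, 8, 32, 34, 35, 37]
20 → replaces 32 → [1, 8, 20, 34, 35, 37]
8 → already a tail → [1, 8, 20, 34, 35, 37]
8 → already a tail → [1, 8, 20, 34, 35, 37]
15 → replaces 20 → [1, 8, 15, 34, 35, 37]
4 → replaces 8 → [1, 4, 15, 34, 35, 37]
33 → replaces 34 → [1, 4, 15, 33, 35, 37]
18 → replaces 33 → [1, 4, 15, 18, 35, 37]
Six tails, so the longest strictly increasing subsequence has length 6 (e.g. 8, 28, 32, 34, 35, 37).

6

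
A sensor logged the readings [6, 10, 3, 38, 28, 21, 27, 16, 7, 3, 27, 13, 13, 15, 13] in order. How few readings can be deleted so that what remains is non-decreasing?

Fewest deletions = n − (longest non-decreasing subsequence).
i:      1  2  3  4  5  6  7  8  9 10 11 12 13 14 15
a[i]:   6 10  3 38 28 21 27 16  7  3 27 13 13 15 13
dp:     1  2  1  3  3  3  4  3  2  2  5  3  4  5  5
max dp = 5, so deletions = 15 − 5 = 10.

10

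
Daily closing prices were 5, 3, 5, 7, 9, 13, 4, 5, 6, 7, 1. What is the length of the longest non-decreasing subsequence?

5

Let dp[i] be the length of the longest such subsequence ending at index i:
i:      1  2  3  4  5  6  7  8  9 10 11
a[i]:   5  3  5  7  9 13  4  5  6  7  1
dp:     1  1  2  3  4  5  2  3  4  5  1
Maximum dp value is 5.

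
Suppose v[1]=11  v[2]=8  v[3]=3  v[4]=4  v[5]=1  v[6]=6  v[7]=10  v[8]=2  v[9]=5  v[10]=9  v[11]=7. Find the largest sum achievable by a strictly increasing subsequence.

Let S[i] be the best sum of a strictly increasing subsequence ending at i:
i:      1  2  3  4  5  6  7  8  9 10 11
v[i]:  11  8  3  4  1  6 10  2  5  9  7
S:     11  8  3  7  1 13 23  3 12 22 20
Maximum is 23 (e.g. 3 + 4 + 6 + 10).

23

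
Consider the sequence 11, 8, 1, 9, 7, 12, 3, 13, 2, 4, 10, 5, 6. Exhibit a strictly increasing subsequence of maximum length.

Patience tails give the LIS length; then backtrack through the dp parents:
11 → extends → [11]
8 → replaces 11 → [8]
1 → replaces 8 → [1]
9 → extends → [1, 9]
7 → replaces 9 → [1, 7]
12 → extends → [1, 7, 12]
3 → replaces 7 → [1, 3, 12]
13 → extends → [1, 3, 12, 13]
2 → replaces 3 → [1, 2, 12, 13]
4 → replaces 12 → [1, 2, 4, 13]
10 → replaces 13 → [1, 2, 4, 10]
5 → replaces 10 → [1, 2, 4, 5]
6 → extends → [1, 2, 4, 5, 6]
Length 5; one witness is 1, 3, 4, 5, 6.

1, 3, 4, 5, 6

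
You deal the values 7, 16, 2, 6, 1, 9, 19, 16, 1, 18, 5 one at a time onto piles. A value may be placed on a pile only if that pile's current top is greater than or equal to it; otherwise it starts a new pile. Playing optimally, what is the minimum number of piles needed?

Place each on the leftmost legal pile:
7 → new pile 1 (tops now [7])
16 → new pile 2 (tops now [7, 16])
2 → pile 1 (tops now [2, 16])
6 → pile 2 (tops now [2, 6])
1 → pile 1 (tops now [1, 6])
9 → new pile 3 (tops now [1, 6, 9])
19 → new pile 4 (tops now [1, 6, 9, 19])
16 → pile 4 (tops now [1, 6, 9, 16])
1 → pile 1 (tops now [1, 6, 9, 16])
18 → new pile 5 (tops now [1, 6, 9, 16, 18])
5 → pile 2 (tops now [1, 5, 9, 16, 18])
Five piles.

5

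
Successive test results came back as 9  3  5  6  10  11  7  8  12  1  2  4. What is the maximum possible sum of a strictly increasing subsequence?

47

Let S[i] be the best sum of a strictly increasing subsequence ending at i:
i:      1  2  3  4  5  6  7  8  9 10 11 12
a[i]:   9  3  5  6 10 11  7  8 12  1  2  4
S:      9  3  8 14 24 35 21 29 47  1  3  7
Maximum is 47 (e.g. 3 + 5 + 6 + 10 + 11 + 12).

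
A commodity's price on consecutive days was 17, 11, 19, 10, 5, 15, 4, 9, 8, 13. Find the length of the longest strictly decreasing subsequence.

Negate each value so 'decreasing' becomes 'increasing', then run patience tails on the negated sequence:
-17 → extends → [-17]
-11 → extends → [-17, -11]
-19 → replaces -17 → [-19, -11]
-10 → extends → [-19, -11, -10]
-5 → extends → [-19, -11, -10, -5]
-15 → replaces -11 → [-19, -15, -10, -5]
-4 → extends → [-19, -15, -10, -5, -4]
-9 → replaces -5 → [-19, -15, -10, -9, -4]
-8 → replaces -4 → [-19, -15, -10, -9, -8]
-13 → replaces -10 → [-19, -15, -13, -9, -8]
Five tails, so the longest strictly decreasing subsequence of the original has length 5.

5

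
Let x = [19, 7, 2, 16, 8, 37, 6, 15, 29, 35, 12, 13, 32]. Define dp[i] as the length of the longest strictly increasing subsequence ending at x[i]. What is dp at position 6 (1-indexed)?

3

dp[i] = 1 + max{dp[j] : j<i, x[j]<x[i]} (or 1 if no such j):
i:      1  2  3  4  5  6  7  8  9 10 11 12 13
x[i]:  19  7  2 16  8 37  6 15 29 35 12 13 32
dp:     1  1  1  2  2  3  2  3  4  5  3  4  5
At index 6 the value is 3.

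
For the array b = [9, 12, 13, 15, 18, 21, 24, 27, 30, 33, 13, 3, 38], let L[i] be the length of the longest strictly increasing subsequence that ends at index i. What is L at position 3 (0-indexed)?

dp[i] = 1 + max{dp[j] : j<i, b[j]<b[i]} (or 1 if no such j):
i:      0  1  2  3  4  5  6  7  8  9 10 11 12
b[i]:   9 12 13 15 18 21 24 27 30 33 13  3 38
dp:     1  2  3  4  5  6  7  8  9 10  3  1 11
At index 3 the value is 4.

4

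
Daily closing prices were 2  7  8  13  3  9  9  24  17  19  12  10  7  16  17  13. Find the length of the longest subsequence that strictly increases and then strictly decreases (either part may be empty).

9

inc[i] = longest strictly increasing subsequence ending at i; dec[i] = longest strictly decreasing subsequence starting at i:
i:      1  2  3  4  5  6  7  8  9 10 11 12 13 14 15 16
a[i]:   2  7  8 13  3  9  9 24 17 19 12 10  7 16 17 13
inc:    1  2  3  4  2  4  4  5  5  6  5  5  3  6  7  6
dec:    1  2  2  4  1  2  2  5  4  4  3  2  1  2  2  1
Best peak at i=8 (value 24): inc=5, dec=5, length 5+5−1 = 9.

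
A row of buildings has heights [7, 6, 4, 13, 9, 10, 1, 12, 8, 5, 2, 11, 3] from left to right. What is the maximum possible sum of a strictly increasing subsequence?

Let S[i] be the best sum of a strictly increasing subsequence ending at i:
i:      1  2  3  4  5  6  7  8  9 10 11 12 13
a[i]:   7  6  4 13  9 10  1 12  8  5  2 11  3
S:      7  6  4 20 16 26  1 38 15  9  3 37  6
Maximum is 38 (e.g. 7 + 9 + 10 + 12).

38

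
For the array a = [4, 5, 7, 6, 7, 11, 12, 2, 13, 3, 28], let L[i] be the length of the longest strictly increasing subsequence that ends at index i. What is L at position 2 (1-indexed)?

2

dp[i] = 1 + max{dp[j] : j<i, a[j]<a[i]} (or 1 if no such j):
i:      1  2  3  4  5  6  7  8  9 10 11
a[i]:   4  5  7  6  7 11 12  2 13  3 28
dp:     1  2  3  3  4  5  6  1  7  2  8
At index 2 the value is 2.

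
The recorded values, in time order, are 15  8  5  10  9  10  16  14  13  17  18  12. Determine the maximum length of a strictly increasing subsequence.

6

Let dp[i] be the length of the longest such subsequence ending at index i:
i:      1  2  3  4  5  6  7  8  9 10 11 12
a[i]:  15  8  5 10  9 10 16 14 13 17 18 12
dp:     1  1  1  2  2  3  4  4  4  5  6  4
Maximum dp value is 6.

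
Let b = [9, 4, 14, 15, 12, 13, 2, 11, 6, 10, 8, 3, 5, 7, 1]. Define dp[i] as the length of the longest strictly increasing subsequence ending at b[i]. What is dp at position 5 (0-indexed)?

dp[i] = 1 + max{dp[j] : j<i, b[j]<b[i]} (or 1 if no such j):
i:      0  1  2  3  4  5  6  7  8  9 10 11 12 13 14
b[i]:   9  4 14 15 12 13  2 11  6 10  8  3  5  7  1
dp:     1  1  2  3  2  3  1  2  2  3  3  2  3  4  1
At index 5 the value is 3.

3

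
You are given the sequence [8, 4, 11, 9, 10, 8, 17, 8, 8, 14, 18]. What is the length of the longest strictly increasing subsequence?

5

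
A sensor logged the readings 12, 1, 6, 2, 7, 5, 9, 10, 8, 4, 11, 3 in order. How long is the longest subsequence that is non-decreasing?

6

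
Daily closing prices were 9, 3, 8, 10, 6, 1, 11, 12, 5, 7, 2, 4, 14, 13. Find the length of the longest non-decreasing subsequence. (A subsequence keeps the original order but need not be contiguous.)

6

Track the smallest tail for each achievable length (allowing ties):
9 → extends → [9]
3 → replaces 9 → [3]
8 → extends → [3, 8]
10 → extends → [3, 8, 10]
6 → replaces 8 → [3, 6, 10]
1 → replaces 3 → [1, 6, 10]
11 → extends → [1, 6, 10, 11]
12 → extends → [1, 6, 10, 11, 12]
5 → replaces 6 → [1, 5, 10, 11, 12]
7 → replaces 10 → [1, 5, 7, 11, 12]
2 → replaces 5 → [1, 2, 7, 11, 12]
4 → replaces 7 → [1, 2, 4, 11, 12]
14 → extends → [1, 2, 4, 11, 12, 14]
13 → replaces 14 → [1, 2, 4, 11, 12, 13]
Six tails, so the longest non-decreasing subsequence has length 6 (e.g. 3, 8, 10, 11, 12, 14).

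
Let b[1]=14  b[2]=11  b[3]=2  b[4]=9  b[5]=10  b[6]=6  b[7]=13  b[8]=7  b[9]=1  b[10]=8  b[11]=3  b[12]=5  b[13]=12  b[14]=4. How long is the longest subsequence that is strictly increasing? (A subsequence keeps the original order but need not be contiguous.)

5

Let dp[i] be the length of the longest such subsequence ending at index i:
i:      1  2  3  4  5  6  7  8  9 10 11 12 13 14
b[i]:  14 11  2  9 10  6 13  7  1  8  3  5 12  4
dp:     1  1  1  2  3  2  4  3  1  4  2  3  5  3
Maximum dp value is 5.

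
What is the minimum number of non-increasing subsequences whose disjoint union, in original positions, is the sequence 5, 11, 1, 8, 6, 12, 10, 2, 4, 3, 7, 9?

Place each on the leftmost legal pile:
5 → new pile 1 (tops now [5])
11 → new pile 2 (tops now [5, 11])
1 → pile 1 (tops now [1, 11])
8 → pile 2 (tops now [1, 8])
6 → pile 2 (tops now [1, 6])
12 → new pile 3 (tops now [1, 6, 12])
10 → pile 3 (tops now [1, 6, 10])
2 → pile 2 (tops now [1, 2, 10])
4 → pile 3 (tops now [1, 2, 4])
3 → pile 3 (tops now [1, 2, 3])
7 → new pile 4 (tops now [1, 2, 3, 7])
9 → new pile 5 (tops now [1, 2, 3, 7, 9])
Five piles.

5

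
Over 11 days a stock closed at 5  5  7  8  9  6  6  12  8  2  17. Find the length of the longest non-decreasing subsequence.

Let dp[i] be the length of the longest such subsequence ending at index i:
i:      1  2  3  4  5  6  7  8  9 10 11
a[i]:   5  5  7  8  9  6  6 12  8  2 17
dp:     1  2  3  4  5  3  4  6  5  1  7
Maximum dp value is 7.

7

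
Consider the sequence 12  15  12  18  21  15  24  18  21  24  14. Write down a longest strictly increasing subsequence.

12, 15, 18, 21, 24

Patience tails give the LIS length; then backtrack through the dp parents:
12 → extends → [12]
15 → extends → [12, 15]
12 → already a tail → [12, 15]
18 → extends → [12, 15, 18]
21 → extends → [12, 15, 18, 21]
15 → already a tail → [12, 15, 18, 21]
24 → extends → [12, 15, 18, 21, 24]
18 → already a tail → [12, 15, 18, 21, 24]
21 → already a tail → [12, 15, 18, 21, 24]
24 → already a tail → [12, 15, 18, 21, 24]
14 → replaces 15 → [12, 14, 18, 21, 24]
Length 5; one witness is 12, 15, 18, 21, 24.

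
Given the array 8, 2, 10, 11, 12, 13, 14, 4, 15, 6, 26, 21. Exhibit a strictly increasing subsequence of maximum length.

8, 10, 11, 12, 13, 14, 15, 26

Patience tails give the LIS length; then backtrack through the dp parents:
8 → extends → [8]
2 → replaces 8 → [2]
10 → extends → [2, 10]
11 → extends → [2, 10, 11]
12 → extends → [2, 10, 11, 12]
13 → extends → [2, 10, 11, 12, 13]
14 → extends → [2, 10, 11, 12, 13, 14]
4 → replaces 10 → [2, 4, 11, 12, 13, 14]
15 → extends → [2, 4, 11, 12, 13, 14, 15]
6 → replaces 11 → [2, 4, 6, 12, 13, 14, 15]
26 → extends → [2, 4, 6, 12, 13, 14, 15, 26]
21 → replaces 26 → [2, 4, 6, 12, 13, 14, 15, 21]
Length 8; one witness is 8, 10, 11, 12, 13, 14, 15, 26.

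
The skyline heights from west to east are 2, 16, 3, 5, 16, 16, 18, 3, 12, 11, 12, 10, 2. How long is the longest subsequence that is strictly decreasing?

Negate each value so 'decreasing' becomes 'increasing', then run patience tails on the negated sequence:
-2 → extends → [-2]
-16 → replaces -2 → [-16]
-3 → extends → [-16, -3]
-5 → replaces -3 → [-16, -5]
-16 → already a tail → [-16, -5]
-16 → already a tail → [-16, -5]
-18 → replaces -16 → [-18, -5]
-3 → extends → [-18, -5, -3]
-12 → replaces -5 → [-18, -12, -3]
-11 → replaces -3 → [-18, -12, -11]
-12 → already a tail → [-18, -12, -11]
-10 → extends → [-18, -12, -11, -10]
-2 → extends → [-18, -12, -11, -10, -2]
Five tails, so the longest strictly decreasing subsequence of the original has length 5.

5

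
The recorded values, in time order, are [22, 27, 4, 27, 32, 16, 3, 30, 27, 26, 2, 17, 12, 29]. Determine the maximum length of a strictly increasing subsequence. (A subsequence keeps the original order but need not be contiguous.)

Track the smallest tail for each achievable length (strict):
22 → extends → [22]
27 → extends → [22, 27]
4 → replaces 22 → [4, 27]
27 → already a tail → [4, 27]
32 → extends → [4, 27, 32]
16 → replaces 27 → [4, 16, 32]
3 → replaces 4 → [3, 16, 32]
30 → replaces 32 → [3, 16, 30]
27 → replaces 30 → [3, 16, 27]
26 → replaces 27 → [3, 16, 26]
2 → replaces 3 → [2, 16, 26]
17 → replaces 26 → [2, 16, 17]
12 → replaces 16 → [2, 12, 17]
29 → extends → [2, 12, 17, 29]
Four tails, so the longest strictly increasing subsequence has length 4 (e.g. 4, 16, 27, 29).

4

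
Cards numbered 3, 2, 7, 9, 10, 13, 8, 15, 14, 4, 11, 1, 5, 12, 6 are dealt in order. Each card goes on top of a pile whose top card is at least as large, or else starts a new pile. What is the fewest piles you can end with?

6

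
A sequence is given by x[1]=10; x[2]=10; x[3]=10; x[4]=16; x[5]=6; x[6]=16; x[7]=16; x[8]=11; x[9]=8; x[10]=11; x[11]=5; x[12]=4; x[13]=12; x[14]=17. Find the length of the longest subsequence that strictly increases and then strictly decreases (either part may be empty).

inc[i] = longest strictly increasing subsequence ending at i; dec[i] = longest strictly decreasing subsequence starting at i:
i:      1  2  3  4  5  6  7  8  9 10 11 12 13 14
x[i]:  10 10 10 16  6 16 16 11  8 11  5  4 12 17
inc:    1  1  1  2  1  2  2  2  2  3  1  1  4  5
dec:    4  4  4  5  3  5  5  4  3  3  2  1  1  1
Best peak at i=4 (value 16): inc=2, dec=5, length 2+5−1 = 6.

6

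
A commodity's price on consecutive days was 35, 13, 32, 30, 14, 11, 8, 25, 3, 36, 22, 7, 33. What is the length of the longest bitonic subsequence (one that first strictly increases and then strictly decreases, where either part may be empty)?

inc[i] = longest strictly increasing subsequence ending at i; dec[i] = longest strictly decreasing subsequence starting at i:
i:      1  2  3  4  5  6  7  8  9 10 11 12 13
a[i]:  35 13 32 30 14 11  8 25  3 36 22  7 33
inc:    1  1  2  2  2  1  1  3  1  4  3  2  4
dec:    7  4  6  5  4  3  2  3  1  3  2  1  1
Best peak at i=1 (value 35): inc=1, dec=7, length 1+7−1 = 7.

7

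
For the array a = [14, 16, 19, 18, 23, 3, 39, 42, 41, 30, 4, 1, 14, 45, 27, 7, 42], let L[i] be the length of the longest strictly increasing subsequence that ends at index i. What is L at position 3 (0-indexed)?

3

dp[i] = 1 + max{dp[j] : j<i, a[j]<a[i]} (or 1 if no such j):
i:      0  1  2  3  4  5  6  7  8  9 10 11 12 13 14 15 16
a[i]:  14 16 19 18 23  3 39 42 41 30  4  1 14 45 27  7 42
dp:     1  2  3  3  4  1  5  6  6  5  2  1  3  7  5  3  7
At index 3 the value is 3.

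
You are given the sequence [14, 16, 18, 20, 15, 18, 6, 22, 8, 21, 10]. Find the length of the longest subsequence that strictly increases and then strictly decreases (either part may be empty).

inc[i] = longest strictly increasing subsequence ending at i; dec[i] = longest strictly decreasing subsequence starting at i:
i:      1  2  3  4  5  6  7  8  9 10 11
a[i]:  14 16 18 20 15 18  6 22  8 21 10
inc:    1  2  3  4  2  3  1  5  2  5  3
dec:    2  3  3  3  2  2  1  3  1  2  1
Best peak at i=8 (value 22): inc=5, dec=3, length 5+3−1 = 7.

7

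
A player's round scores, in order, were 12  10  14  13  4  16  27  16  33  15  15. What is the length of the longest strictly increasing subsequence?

5

Let dp[i] be the length of the longest such subsequence ending at index i:
i:      1  2  3  4  5  6  7  8  9 10 11
a[i]:  12 10 14 13  4 16 27 16 33 15 15
dp:     1  1  2  2  1  3  4  3  5  3  3
Maximum dp value is 5.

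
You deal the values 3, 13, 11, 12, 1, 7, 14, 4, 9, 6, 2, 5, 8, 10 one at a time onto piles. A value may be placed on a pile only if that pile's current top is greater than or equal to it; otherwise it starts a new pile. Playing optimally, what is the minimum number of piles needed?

Place each on the leftmost legal pile:
3 → new pile 1 (tops now [3])
13 → new pile 2 (tops now [3, 13])
11 → pile 2 (tops now [3, 11])
12 → new pile 3 (tops now [3, 11, 12])
1 → pile 1 (tops now [1, 11, 12])
7 → pile 2 (tops now [1, 7, 12])
14 → new pile 4 (tops now [1, 7, 12, 14])
4 → pile 2 (tops now [1, 4, 12, 14])
9 → pile 3 (tops now [1, 4, 9, 14])
6 → pile 3 (tops now [1, 4, 6, 14])
2 → pile 2 (tops now [1, 2, 6, 14])
5 → pile 3 (tops now [1, 2, 5, 14])
8 → pile 4 (tops now [1, 2, 5, 8])
10 → new pile 5 (tops now [1, 2, 5, 8, 10])
Five piles.

5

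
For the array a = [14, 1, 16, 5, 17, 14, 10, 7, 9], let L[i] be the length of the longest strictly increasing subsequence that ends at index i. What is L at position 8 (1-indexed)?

3

dp[i] = 1 + max{dp[j] : j<i, a[j]<a[i]} (or 1 if no such j):
i:      1  2  3  4  5  6  7  8  9
a[i]:  14  1 16  5 17 14 10  7  9
dp:     1  1  2  2  3  3  3  3  4
At index 8 the value is 3.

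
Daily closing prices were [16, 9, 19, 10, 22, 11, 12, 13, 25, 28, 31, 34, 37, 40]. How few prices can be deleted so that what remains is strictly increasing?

3

Fewest deletions = n − (longest strictly increasing subsequence).
Patience tails:
16 → extends → [16]
9 → replaces 16 → [9]
19 → extends → [9, 19]
10 → replaces 19 → [9, 10]
22 → extends → [9, 10, 22]
11 → replaces 22 → [9, 10, 11]
12 → extends → [9, 10, 11, 12]
13 → extends → [9, 10, 11, 12, 13]
25 → extends → [9, 10, 11, 12, 13, 25]
28 → extends → [9, 10, 11, 12, 13, 25, 28]
31 → extends → [9, 10, 11, 12, 13, 25, 28, 31]
34 → extends → [9, 10, 11, 12, 13, 25, 28, 31, 34]
37 → extends → [9, 10, 11, 12, 13, 25, 28, 31, 34, 37]
40 → extends → [9, 10, 11, 12, 13, 25, 28, 31, 34, 37, 40]
Longest strictly increasing subsequence has length 11, so deletions = 14 − 11 = 3.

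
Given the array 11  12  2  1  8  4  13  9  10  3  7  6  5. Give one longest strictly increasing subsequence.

Patience tails give the LIS length; then backtrack through the dp parents:
11 → extends → [11]
12 → extends → [11, 12]
2 → replaces 11 → [2, 12]
1 → replaces 2 → [1, 12]
8 → replaces 12 → [1, 8]
4 → replaces 8 → [1, 4]
13 → extends → [1, 4, 13]
9 → replaces 13 → [1, 4, 9]
10 → extends → [1, 4, 9, 10]
3 → replaces 4 → [1, 3, 9, 10]
7 → replaces 9 → [1, 3, 7, 10]
6 → replaces 7 → [1, 3, 6, 10]
5 → replaces 6 → [1, 3, 5, 10]
Length 4; one witness is 2, 8, 9, 10.

2, 8, 9, 10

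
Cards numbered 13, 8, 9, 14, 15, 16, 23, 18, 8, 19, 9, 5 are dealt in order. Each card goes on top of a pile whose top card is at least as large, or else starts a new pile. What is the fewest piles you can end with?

Place each on the leftmost legal pile:
13 → new pile 1 (tops now [13])
8 → pile 1 (tops now [8])
9 → new pile 2 (tops now [8, 9])
14 → new pile 3 (tops now [8, 9, 14])
15 → new pile 4 (tops now [8, 9, 14, 15])
16 → new pile 5 (tops now [8, 9, 14, 15, 16])
23 → new pile 6 (tops now [8, 9, 14, 15, 16, 23])
18 → pile 6 (tops now [8, 9, 14, 15, 16, 18])
8 → pile 1 (tops now [8, 9, 14, 15, 16, 18])
19 → new pile 7 (tops now [8, 9, 14, 15, 16, 18, 19])
9 → pile 2 (tops now [8, 9, 14, 15, 16, 18, 19])
5 → pile 1 (tops now [5, 9, 14, 15, 16, 18, 19])
Seven piles.

7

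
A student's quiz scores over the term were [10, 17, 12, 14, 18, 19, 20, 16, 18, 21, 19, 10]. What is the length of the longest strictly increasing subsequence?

Track the smallest tail for each achievable length (strict):
10 → extends → [10]
17 → extends → [10, 17]
12 → replaces 17 → [10, 12]
14 → extends → [10, 12, 14]
18 → extends → [10, 12, 14, 18]
19 → extends → [10, 12, 14, 18, 19]
20 → extends → [10, 12, 14, 18, 19, 20]
16 → replaces 18 → [10, 12, 14, 16, 19, 20]
18 → replaces 19 → [10, 12, 14, 16, 18, 20]
21 → extends → [10, 12, 14, 16, 18, 20, 21]
19 → replaces 20 → [10, 12, 14, 16, 18, 19, 21]
10 → already a tail → [10, 12, 14, 16, 18, 19, 21]
Seven tails, so the longest strictly increasing subsequence has length 7 (e.g. 10, 12, 14, 18, 19, 20, 21).

7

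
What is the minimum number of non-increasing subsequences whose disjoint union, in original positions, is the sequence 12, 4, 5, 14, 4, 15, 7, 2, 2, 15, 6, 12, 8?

4

Place each on the leftmost legal pile:
12 → new pile 1 (tops now [12])
4 → pile 1 (tops now [4])
5 → new pile 2 (tops now [4, 5])
14 → new pile 3 (tops now [4, 5, 14])
4 → pile 1 (tops now [4, 5, 14])
15 → new pile 4 (tops now [4, 5, 14, 15])
7 → pile 3 (tops now [4, 5, 7, 15])
2 → pile 1 (tops now [2, 5, 7, 15])
2 → pile 1 (tops now [2, 5, 7, 15])
15 → pile 4 (tops now [2, 5, 7, 15])
6 → pile 3 (tops now [2, 5, 6, 15])
12 → pile 4 (tops now [2, 5, 6, 12])
8 → pile 4 (tops now [2, 5, 6, 8])
Four piles.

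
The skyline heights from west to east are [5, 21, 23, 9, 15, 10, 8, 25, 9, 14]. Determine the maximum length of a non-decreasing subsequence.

Track the smallest tail for each achievable length (allowing ties):
5 → extends → [5]
21 → extends → [5, 21]
23 → extends → [5, 21, 23]
9 → replaces 21 → [5, 9, 23]
15 → replaces 23 → [5, 9, 15]
10 → replaces 15 → [5, 9, 10]
8 → replaces 9 → [5, 8, 10]
25 → extends → [5, 8, 10, 25]
9 → replaces 10 → [5, 8, 9, 25]
14 → replaces 25 → [5, 8, 9, 14]
Four tails, so the longest non-decreasing subsequence has length 4 (e.g. 5, 21, 23, 25).

4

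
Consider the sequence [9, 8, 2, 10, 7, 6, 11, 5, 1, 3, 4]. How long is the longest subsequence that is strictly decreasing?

6

Negate each value so 'decreasing' becomes 'increasing', then run patience tails on the negated sequence:
-9 → extends → [-9]
-8 → extends → [-9, -8]
-2 → extends → [-9, -8, -2]
-10 → replaces -9 → [-10, -8, -2]
-7 → replaces -2 → [-10, -8, -7]
-6 → extends → [-10, -8, -7, -6]
-11 → replaces -10 → [-11, -8, -7, -6]
-5 → extends → [-11, -8, -7, -6, -5]
-1 → extends → [-11, -8, -7, -6, -5, -1]
-3 → replaces -1 → [-11, -8, -7, -6, -5, -3]
-4 → replaces -3 → [-11, -8, -7, -6, -5, -4]
Six tails, so the longest strictly decreasing subsequence of the original has length 6.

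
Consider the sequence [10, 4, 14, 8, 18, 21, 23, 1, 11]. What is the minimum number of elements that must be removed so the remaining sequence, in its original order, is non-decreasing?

Fewest deletions = n − (longest non-decreasing subsequence).
Patience tails:
10 → extends → [10]
4 → replaces 10 → [4]
14 → extends → [4, 14]
8 → replaces 14 → [4, 8]
18 → extends → [4, 8, 18]
21 → extends → [4, 8, 18, 21]
23 → extends → [4, 8, 18, 21, 23]
1 → replaces 4 → [1, 8, 18, 21, 23]
11 → replaces 18 → [1, 8, 11, 21, 23]
Longest non-decreasing subsequence has length 5, so deletions = 9 − 5 = 4.

4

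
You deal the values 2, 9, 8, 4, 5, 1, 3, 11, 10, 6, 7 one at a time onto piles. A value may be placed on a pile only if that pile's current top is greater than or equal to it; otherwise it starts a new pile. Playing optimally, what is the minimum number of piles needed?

5

Place each on the leftmost legal pile:
2 → new pile 1 (tops now [2])
9 → new pile 2 (tops now [2, 9])
8 → pile 2 (tops now [2, 8])
4 → pile 2 (tops now [2, 4])
5 → new pile 3 (tops now [2, 4, 5])
1 → pile 1 (tops now [1, 4, 5])
3 → pile 2 (tops now [1, 3, 5])
11 → new pile 4 (tops now [1, 3, 5, 11])
10 → pile 4 (tops now [1, 3, 5, 10])
6 → pile 4 (tops now [1, 3, 5, 6])
7 → new pile 5 (tops now [1, 3, 5, 6, 7])
Five piles.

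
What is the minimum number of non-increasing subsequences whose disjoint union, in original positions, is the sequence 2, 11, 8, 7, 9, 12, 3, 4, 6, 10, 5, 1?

5

Place each on the leftmost legal pile:
2 → new pile 1 (tops now [2])
11 → new pile 2 (tops now [2, 11])
8 → pile 2 (tops now [2, 8])
7 → pile 2 (tops now [2, 7])
9 → new pile 3 (tops now [2, 7, 9])
12 → new pile 4 (tops now [2, 7, 9, 12])
3 → pile 2 (tops now [2, 3, 9, 12])
4 → pile 3 (tops now [2, 3, 4, 12])
6 → pile 4 (tops now [2, 3, 4, 6])
10 → new pile 5 (tops now [2, 3, 4, 6, 10])
5 → pile 4 (tops now [2, 3, 4, 5, 10])
1 → pile 1 (tops now [1, 3, 4, 5, 10])
Five piles.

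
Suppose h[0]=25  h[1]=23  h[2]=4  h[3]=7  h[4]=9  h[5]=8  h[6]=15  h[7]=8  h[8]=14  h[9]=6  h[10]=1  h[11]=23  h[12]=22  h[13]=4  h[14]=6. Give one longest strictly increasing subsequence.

Patience tails give the LIS length; then backtrack through the dp parents:
25 → extends → [25]
23 → replaces 25 → [23]
4 → replaces 23 → [4]
7 → extends → [4, 7]
9 → extends → [4, 7, 9]
8 → replaces 9 → [4, 7, 8]
15 → extends → [4, 7, 8, 15]
8 → already a tail → [4, 7, 8, 15]
14 → replaces 15 → [4, 7, 8, 14]
6 → replaces 7 → [4, 6, 8, 14]
1 → replaces 4 → [1, 6, 8, 14]
23 → extends → [1, 6, 8, 14, 23]
22 → replaces 23 → [1, 6, 8, 14, 22]
4 → replaces 6 → [1, 4, 8, 14, 22]
6 → replaces 8 → [1, 4, 6, 14, 22]
Length 5; one witness is 4, 7, 9, 15, 23.

4, 7, 9, 15, 23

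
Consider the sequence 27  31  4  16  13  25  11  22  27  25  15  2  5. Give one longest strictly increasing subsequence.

Patience tails give the LIS length; then backtrack through the dp parents:
27 → extends → [27]
31 → extends → [27, 31]
4 → replaces 27 → [4, 31]
16 → replaces 31 → [4, 16]
13 → replaces 16 → [4, 13]
25 → extends → [4, 13, 25]
11 → replaces 13 → [4, 11, 25]
22 → replaces 25 → [4, 11, 22]
27 → extends → [4, 11, 22, 27]
25 → replaces 27 → [4, 11, 22, 25]
15 → replaces 22 → [4, 11, 15, 25]
2 → replaces 4 → [2, 11, 15, 25]
5 → replaces 11 → [2, 5, 15, 25]
Length 4; one witness is 4, 16, 25, 27.

4, 16, 25, 27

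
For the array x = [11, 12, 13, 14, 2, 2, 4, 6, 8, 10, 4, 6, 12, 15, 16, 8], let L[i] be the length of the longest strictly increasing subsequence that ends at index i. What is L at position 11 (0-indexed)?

3

dp[i] = 1 + max{dp[j] : j<i, x[j]<x[i]} (or 1 if no such j):
i:      0  1  2  3  4  5  6  7  8  9 10 11 12 13 14 15
x[i]:  11 12 13 14  2  2  4  6  8 10  4  6 12 15 16  8
dp:     1  2  3  4  1  1  2  3  4  5  2  3  6  7  8  4
At index 11 the value is 3.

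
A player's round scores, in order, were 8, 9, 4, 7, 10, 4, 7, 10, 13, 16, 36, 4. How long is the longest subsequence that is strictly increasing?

6

Let dp[i] be the length of the longest such subsequence ending at index i:
i:      1  2  3  4  5  6  7  8  9 10 11 12
a[i]:   8  9  4  7 10  4  7 10 13 16 36  4
dp:     1  2  1  2  3  1  2  3  4  5  6  1
Maximum dp value is 6.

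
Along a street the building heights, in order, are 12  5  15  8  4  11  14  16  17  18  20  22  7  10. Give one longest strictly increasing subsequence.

Patience tails give the LIS length; then backtrack through the dp parents:
12 → extends → [12]
5 → replaces 12 → [5]
15 → extends → [5, 15]
8 → replaces 15 → [5, 8]
4 → replaces 5 → [4, 8]
11 → extends → [4, 8, 11]
14 → extends → [4, 8, 11, 14]
16 → extends → [4, 8, 11, 14, 16]
17 → extends → [4, 8, 11, 14, 16, 17]
18 → extends → [4, 8, 11, 14, 16, 17, 18]
20 → extends → [4, 8, 11, 14, 16, 17, 18, 20]
22 → extends → [4, 8, 11, 14, 16, 17, 18, 20, 22]
7 → replaces 8 → [4, 7, 11, 14, 16, 17, 18, 20, 22]
10 → replaces 11 → [4, 7, 10, 14, 16, 17, 18, 20, 22]
Length 9; one witness is 5, 8, 11, 14, 16, 17, 18, 20, 22.

5, 8, 11, 14, 16, 17, 18, 20, 22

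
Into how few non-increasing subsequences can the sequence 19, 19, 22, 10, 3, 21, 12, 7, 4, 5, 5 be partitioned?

3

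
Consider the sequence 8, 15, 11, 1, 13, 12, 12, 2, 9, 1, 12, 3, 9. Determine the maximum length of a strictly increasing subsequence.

4

Let dp[i] be the length of the longest such subsequence ending at index i:
i:      1  2  3  4  5  6  7  8  9 10 11 12 13
a[i]:   8 15 11  1 13 12 12  2  9  1 12  3  9
dp:     1  2  2  1  3  3  3  2  3  1  4  3  4
Maximum dp value is 4.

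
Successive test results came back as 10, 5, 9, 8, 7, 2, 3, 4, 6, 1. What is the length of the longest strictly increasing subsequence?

4

Let dp[i] be the length of the longest such subsequence ending at index i:
i:      1  2  3  4  5  6  7  8  9 10
a[i]:  10  5  9  8  7  2  3  4  6  1
dp:     1  1  2  2  2  1  2  3  4  1
Maximum dp value is 4.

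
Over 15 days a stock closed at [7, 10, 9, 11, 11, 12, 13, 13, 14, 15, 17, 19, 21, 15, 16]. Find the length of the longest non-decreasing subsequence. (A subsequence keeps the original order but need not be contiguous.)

Let dp[i] be the length of the longest such subsequence ending at index i:
i:      1  2  3  4  5  6  7  8  9 10 11 12 13 14 15
a[i]:   7 10  9 11 11 12 13 13 14 15 17 19 21 15 16
dp:     1  2  2  3  4  5  6  7  8  9 10 11 12 10 11
Maximum dp value is 12.

12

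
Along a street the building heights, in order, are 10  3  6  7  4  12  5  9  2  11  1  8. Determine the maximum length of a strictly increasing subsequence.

5

Let dp[i] be the length of the longest such subsequence ending at index i:
i:      1  2  3  4  5  6  7  8  9 10 11 12
a[i]:  10  3  6  7  4 12  5  9  2 11  1  8
dp:     1  1  2  3  2  4  3  4  1  5  1  4
Maximum dp value is 5.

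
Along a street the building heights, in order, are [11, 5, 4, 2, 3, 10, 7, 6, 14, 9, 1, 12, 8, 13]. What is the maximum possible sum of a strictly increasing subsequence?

46

Let S[i] be the best sum of a strictly increasing subsequence ending at i:
i:      1  2  3  4  5  6  7  8  9 10 11 12 13 14
a[i]:  11  5  4  2  3 10  7  6 14  9  1 12  8 13
S:     11  5  4  2  5 15 12 11 29 21  1 33 20 46
Maximum is 46 (e.g. 2 + 3 + 7 + 9 + 12 + 13).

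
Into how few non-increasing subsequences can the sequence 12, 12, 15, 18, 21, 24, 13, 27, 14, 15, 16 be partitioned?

The minimum number of non-increasing subsequences covering a sequence equals the length of its longest strictly increasing subsequence.
LIS length is 6 (e.g. 12, 15, 18, 21, 24, 27), so 6 piles are needed.

6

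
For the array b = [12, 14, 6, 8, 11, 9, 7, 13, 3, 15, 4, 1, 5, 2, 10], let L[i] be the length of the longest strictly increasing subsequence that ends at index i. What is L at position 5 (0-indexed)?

3

dp[i] = 1 + max{dp[j] : j<i, b[j]<b[i]} (or 1 if no such j):
i:      0  1  2  3  4  5  6  7  8  9 10 11 12 13 14
b[i]:  12 14  6  8 11  9  7 13  3 15  4  1  5  2 10
dp:     1  2  1  2  3  3  2  4  1  5  2  1  3  2  4
At index 5 the value is 3.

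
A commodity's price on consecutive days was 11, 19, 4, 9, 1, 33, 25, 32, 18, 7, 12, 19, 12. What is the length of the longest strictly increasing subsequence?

4

Track the smallest tail for each achievable length (strict):
11 → extends → [11]
19 → extends → [11, 19]
4 → replaces 11 → [4, 19]
9 → replaces 19 → [4, 9]
1 → replaces 4 → [1, 9]
33 → extends → [1, 9, 33]
25 → replaces 33 → [1, 9, 25]
32 → extends → [1, 9, 25, 32]
18 → replaces 25 → [1, 9, 18, 32]
7 → replaces 9 → [1, 7, 18, 32]
12 → replaces 18 → [1, 7, 12, 32]
19 → replaces 32 → [1, 7, 12, 19]
12 → already a tail → [1, 7, 12, 19]
Four tails, so the longest strictly increasing subsequence has length 4 (e.g. 11, 19, 25, 32).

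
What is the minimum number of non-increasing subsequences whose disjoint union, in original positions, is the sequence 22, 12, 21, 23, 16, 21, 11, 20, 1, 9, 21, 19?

4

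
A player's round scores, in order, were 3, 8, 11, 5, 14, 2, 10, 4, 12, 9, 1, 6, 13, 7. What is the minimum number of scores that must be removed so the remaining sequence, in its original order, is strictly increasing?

9

Fewest deletions = n − (longest strictly increasing subsequence).
i:      1  2  3  4  5  6  7  8  9 10 11 12 13 14
a[i]:   3  8 11  5 14  2 10  4 12  9  1  6 13  7
dp:     1  2  3  2  4  1  3  2  4  3  1  3  5  4
max dp = 5, so deletions = 14 − 5 = 9.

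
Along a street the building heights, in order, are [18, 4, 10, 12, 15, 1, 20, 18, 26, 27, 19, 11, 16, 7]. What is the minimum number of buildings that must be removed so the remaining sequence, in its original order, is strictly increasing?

Fewest deletions = n − (longest strictly increasing subsequence).
Patience tails:
18 → extends → [18]
4 → replaces 18 → [4]
10 → extends → [4, 10]
12 → extends → [4, 10, 12]
15 → extends → [4, 10, 12, 15]
1 → replaces 4 → [1, 10, 12, 15]
20 → extends → [1, 10, 12, 15, 20]
18 → replaces 20 → [1, 10, 12, 15, 18]
26 → extends → [1, 10, 12, 15, 18, 26]
27 → extends → [1, 10, 12, 15, 18, 26, 27]
19 → replaces 26 → [1, 10, 12, 15, 18, 19, 27]
11 → replaces 12 → [1, 10, 11, 15, 18, 19, 27]
16 → replaces 18 → [1, 10, 11, 15, 16, 19, 27]
7 → replaces 10 → [1, 7, 11, 15, 16, 19, 27]
Longest strictly increasing subsequence has length 7, so deletions = 14 − 7 = 7.

7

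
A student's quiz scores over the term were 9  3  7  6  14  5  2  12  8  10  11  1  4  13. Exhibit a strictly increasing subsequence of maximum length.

3, 7, 8, 10, 11, 13

Patience tails give the LIS length; then backtrack through the dp parents:
9 → extends → [9]
3 → replaces 9 → [3]
7 → extends → [3, 7]
6 → replaces 7 → [3, 6]
14 → extends → [3, 6, 14]
5 → replaces 6 → [3, 5, 14]
2 → replaces 3 → [2, 5, 14]
12 → replaces 14 → [2, 5, 12]
8 → replaces 12 → [2, 5, 8]
10 → extends → [2, 5, 8, 10]
11 → extends → [2, 5, 8, 10, 11]
1 → replaces 2 → [1, 5, 8, 10, 11]
4 → replaces 5 → [1, 4, 8, 10, 11]
13 → extends → [1, 4, 8, 10, 11, 13]
Length 6; one witness is 3, 7, 8, 10, 11, 13.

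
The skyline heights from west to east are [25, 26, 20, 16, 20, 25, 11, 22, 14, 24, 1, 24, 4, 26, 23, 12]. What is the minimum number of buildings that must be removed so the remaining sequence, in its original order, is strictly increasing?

11

Fewest deletions = n − (longest strictly increasing subsequence).
Patience tails:
25 → extends → [25]
26 → extends → [25, 26]
20 → replaces 25 → [20, 26]
16 → replaces 20 → [16, 26]
20 → replaces 26 → [16, 20]
25 → extends → [16, 20, 25]
11 → replaces 16 → [11, 20, 25]
22 → replaces 25 → [11, 20, 22]
14 → replaces 20 → [11, 14, 22]
24 → extends → [11, 14, 22, 24]
1 → replaces 11 → [1, 14, 22, 24]
24 → already a tail → [1, 14, 22, 24]
4 → replaces 14 → [1, 4, 22, 24]
26 → extends → [1, 4, 22, 24, 26]
23 → replaces 24 → [1, 4, 22, 23, 26]
12 → replaces 22 → [1, 4, 12, 23, 26]
Longest strictly increasing subsequence has length 5, so deletions = 16 − 5 = 11.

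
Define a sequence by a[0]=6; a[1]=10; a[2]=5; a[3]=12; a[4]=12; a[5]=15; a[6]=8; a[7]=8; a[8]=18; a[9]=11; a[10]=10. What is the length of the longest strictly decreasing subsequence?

3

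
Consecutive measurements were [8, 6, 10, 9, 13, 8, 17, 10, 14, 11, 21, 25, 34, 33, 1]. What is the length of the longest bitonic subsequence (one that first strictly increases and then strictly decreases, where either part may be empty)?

9

inc[i] = longest strictly increasing subsequence ending at i; dec[i] = longest strictly decreasing subsequence starting at i:
i:      1  2  3  4  5  6  7  8  9 10 11 12 13 14 15
a[i]:   8  6 10  9 13  8 17 10 14 11 21 25 34 33  1
inc:    1  1  2  2  3  2  4  3  4  4  5  6  7  7  1
dec:    3  2  4  3  3  2  4  2  3  2  2  2  3  2  1
Best peak at i=13 (value 34): inc=7, dec=3, length 7+3−1 = 9.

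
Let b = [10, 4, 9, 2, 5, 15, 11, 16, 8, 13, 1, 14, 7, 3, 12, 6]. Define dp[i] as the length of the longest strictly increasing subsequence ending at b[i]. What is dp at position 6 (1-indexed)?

dp[i] = 1 + max{dp[j] : j<i, b[j]<b[i]} (or 1 if no such j):
i:      1  2  3  4  5  6  7  8  9 10 11 12 13 14 15 16
b[i]:  10  4  9  2  5 15 11 16  8 13  1 14  7  3 12  6
dp:     1  1  2  1  2  3  3  4  3  4  1  5  3  2  4  3
At index 6 the value is 3.

3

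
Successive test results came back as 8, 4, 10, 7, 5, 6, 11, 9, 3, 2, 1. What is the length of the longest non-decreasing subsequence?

4

Track the smallest tail for each achievable length (allowing ties):
8 → extends → [8]
4 → replaces 8 → [4]
10 → extends → [4, 10]
7 → replaces 10 → [4, 7]
5 → replaces 7 → [4, 5]
6 → extends → [4, 5, 6]
11 → extends → [4, 5, 6, 11]
9 → replaces 11 → [4, 5, 6, 9]
3 → replaces 4 → [3, 5, 6, 9]
2 → replaces 3 → [2, 5, 6, 9]
1 → replaces 2 → [1, 5, 6, 9]
Four tails, so the longest non-decreasing subsequence has length 4 (e.g. 4, 5, 6, 11).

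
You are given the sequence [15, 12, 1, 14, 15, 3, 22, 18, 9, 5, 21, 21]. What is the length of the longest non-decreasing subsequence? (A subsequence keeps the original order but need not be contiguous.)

Track the smallest tail for each achievable length (allowing ties):
15 → extends → [15]
12 → replaces 15 → [12]
1 → replaces 12 → [1]
14 → extends → [1, 14]
15 → extends → [1, 14, 15]
3 → replaces 14 → [1, 3, 15]
22 → extends → [1, 3, 15, 22]
18 → replaces 22 → [1, 3, 15, 18]
9 → replaces 15 → [1, 3, 9, 18]
5 → replaces 9 → [1, 3, 5, 18]
21 → extends → [1, 3, 5, 18, 21]
21 → extends → [1, 3, 5, 18, 21, 21]
Six tails, so the longest non-decreasing subsequence has length 6 (e.g. 12, 14, 15, 18, 21, 21).

6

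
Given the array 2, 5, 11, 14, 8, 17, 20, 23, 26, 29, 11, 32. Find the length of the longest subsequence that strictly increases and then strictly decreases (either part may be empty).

10

inc[i] = longest strictly increasing subsequence ending at i; dec[i] = longest strictly decreasing subsequence starting at i:
i:      1  2  3  4  5  6  7  8  9 10 11 12
a[i]:   2  5 11 14  8 17 20 23 26 29 11 32
inc:    1  2  3  4  3  5  6  7  8  9  4 10
dec:    1  1  2  2  1  2  2  2  2  2  1  1
Best peak at i=10 (value 29): inc=9, dec=2, length 9+2−1 = 10.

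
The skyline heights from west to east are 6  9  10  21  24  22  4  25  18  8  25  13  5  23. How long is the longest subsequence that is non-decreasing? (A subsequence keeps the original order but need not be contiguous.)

7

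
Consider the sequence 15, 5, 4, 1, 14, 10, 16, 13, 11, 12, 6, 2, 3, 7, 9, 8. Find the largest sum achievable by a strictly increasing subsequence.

Let S[i] be the best sum of a strictly increasing subsequence ending at i:
i:      1  2  3  4  5  6  7  8  9 10 11 12 13 14 15 16
a[i]:  15  5  4  1 14 10 16 13 11 12  6  2  3  7  9  8
S:     15  5  4  1 19 15 35 28 26 38 11  3  6 18 27 26
Maximum is 38 (e.g. 5 + 10 + 11 + 12).

38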